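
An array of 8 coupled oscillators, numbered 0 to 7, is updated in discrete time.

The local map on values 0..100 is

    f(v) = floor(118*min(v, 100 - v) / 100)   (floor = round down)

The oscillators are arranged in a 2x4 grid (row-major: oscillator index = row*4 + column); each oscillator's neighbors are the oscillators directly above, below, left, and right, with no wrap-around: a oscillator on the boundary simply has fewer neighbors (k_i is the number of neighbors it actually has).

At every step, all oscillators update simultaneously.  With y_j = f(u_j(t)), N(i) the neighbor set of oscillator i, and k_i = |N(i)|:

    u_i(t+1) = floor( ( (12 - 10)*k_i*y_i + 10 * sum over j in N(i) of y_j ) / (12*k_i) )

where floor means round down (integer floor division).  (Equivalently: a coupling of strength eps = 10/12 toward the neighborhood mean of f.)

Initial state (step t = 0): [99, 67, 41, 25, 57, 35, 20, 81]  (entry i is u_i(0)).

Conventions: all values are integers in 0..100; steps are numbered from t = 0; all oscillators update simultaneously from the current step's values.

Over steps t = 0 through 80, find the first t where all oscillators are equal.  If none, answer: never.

Simulating step by step:
t=0: [99, 67, 41, 25, 57, 35, 20, 81]  (not all equal)
t=1: [36, 31, 33, 34, 25, 37, 34, 25]  (not all equal)
t=2: [34, 40, 38, 34, 40, 36, 37, 38]  (not all equal)
t=3: [45, 42, 43, 43, 42, 45, 43, 41]  (not all equal)
t=4: [49, 51, 49, 49, 52, 49, 50, 49]  (not all equal)
t=5: [56, 57, 57, 57, 56, 57, 57, 57]  (not all equal)
t=6: [50, 50, 50, 50, 50, 50, 50, 50]  (all equal)

Answer: 6
Key observation: Synchronization is absorbing here: once all oscillators are equal they stay equal, and step 6 is the first all-equal step.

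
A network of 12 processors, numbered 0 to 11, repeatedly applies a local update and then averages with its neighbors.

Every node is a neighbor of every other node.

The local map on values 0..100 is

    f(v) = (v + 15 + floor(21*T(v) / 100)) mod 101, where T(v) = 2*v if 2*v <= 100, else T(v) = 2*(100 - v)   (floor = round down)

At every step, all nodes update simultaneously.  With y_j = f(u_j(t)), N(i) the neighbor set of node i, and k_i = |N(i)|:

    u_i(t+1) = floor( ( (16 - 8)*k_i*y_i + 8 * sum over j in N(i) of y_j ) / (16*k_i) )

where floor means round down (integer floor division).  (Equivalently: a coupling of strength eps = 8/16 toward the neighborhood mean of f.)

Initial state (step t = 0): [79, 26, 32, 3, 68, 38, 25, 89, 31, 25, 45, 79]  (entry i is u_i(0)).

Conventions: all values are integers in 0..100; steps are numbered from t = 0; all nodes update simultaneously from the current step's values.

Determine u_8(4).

Simulating step by step:
t=0: [79, 26, 32, 3, 68, 38, 25, 89, 31, 25, 45, 79]
t=1: [25, 47, 51, 33, 68, 55, 47, 27, 51, 47, 60, 25]
t=2: [63, 77, 80, 68, 84, 81, 77, 65, 80, 77, 82, 63]
t=3: [59, 17, 18, 61, 19, 18, 17, 60, 18, 17, 19, 59]
t=4: [72, 48, 49, 72, 49, 49, 48, 72, 49, 48, 49, 72]

Answer: u_8(4) = 49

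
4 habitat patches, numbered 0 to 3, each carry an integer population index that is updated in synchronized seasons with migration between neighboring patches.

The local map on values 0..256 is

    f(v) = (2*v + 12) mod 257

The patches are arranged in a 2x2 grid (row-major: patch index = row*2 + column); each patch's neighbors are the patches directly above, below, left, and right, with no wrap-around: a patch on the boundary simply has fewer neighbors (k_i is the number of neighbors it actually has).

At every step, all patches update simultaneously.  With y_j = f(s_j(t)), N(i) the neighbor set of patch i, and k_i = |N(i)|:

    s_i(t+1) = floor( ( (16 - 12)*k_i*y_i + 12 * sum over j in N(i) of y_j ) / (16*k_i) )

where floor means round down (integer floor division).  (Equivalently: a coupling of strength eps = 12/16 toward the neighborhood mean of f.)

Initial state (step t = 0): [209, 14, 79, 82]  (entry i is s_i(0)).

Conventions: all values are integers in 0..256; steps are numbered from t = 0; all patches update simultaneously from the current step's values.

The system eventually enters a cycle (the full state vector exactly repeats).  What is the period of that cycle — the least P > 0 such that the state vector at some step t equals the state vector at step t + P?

Answer: 2
Key observation: The state at step 46, [134, 100, 100, 134], reappears at step 48 — and no state repeats earlier — so the cycle the system enters has period 2.

Derivation:
t=0: [209, 14, 79, 82]
t=1: [122, 140, 173, 122]
t=2: [115, 200, 217, 115]
t=3: [189, 220, 228, 189]
t=4: [185, 148, 152, 185]
t=5: [72, 106, 108, 72]
t=6: [208, 173, 174, 208]
t=7: [119, 153, 154, 119]
t=8: [109, 202, 203, 109]
t=9: [177, 212, 212, 177]
t=10: [161, 126, 126, 161]
t=11: [24, 59, 59, 24]
t=12: [112, 77, 77, 112]
t=13: [183, 218, 218, 183]
t=14: [173, 138, 138, 173]
t=15: [48, 83, 83, 48]
t=16: [160, 125, 125, 160]
t=17: [22, 57, 57, 22]
t=18: [108, 73, 73, 108]
t=19: [175, 210, 210, 175]
t=20: [157, 122, 122, 157]
t=21: [209, 115, 115, 209]
t=22: [224, 190, 190, 224]
t=23: [152, 186, 186, 152]
t=24: [110, 76, 76, 110]
t=25: [181, 215, 215, 181]
t=26: [168, 134, 134, 168]
t=27: [40, 74, 74, 40]
t=28: [143, 109, 109, 143]
t=29: [182, 88, 88, 182]
t=30: [170, 136, 136, 170]
t=31: [44, 78, 78, 44]
t=32: [151, 117, 117, 151]
t=33: [198, 104, 104, 198]
t=34: [202, 168, 168, 202]
t=35: [108, 142, 142, 108]
t=36: [86, 180, 180, 86]
t=37: [132, 166, 166, 132]
t=38: [70, 36, 36, 70]
t=39: [101, 135, 135, 101]
t=40: [72, 166, 166, 72]
t=41: [104, 138, 138, 104]
t=42: [78, 172, 172, 78]
t=43: [116, 150, 150, 116]
t=44: [102, 196, 196, 102]
t=45: [164, 198, 198, 164]
t=46: [134, 100, 100, 134]
t=47: [164, 70, 70, 164]
t=48: [134, 100, 100, 134]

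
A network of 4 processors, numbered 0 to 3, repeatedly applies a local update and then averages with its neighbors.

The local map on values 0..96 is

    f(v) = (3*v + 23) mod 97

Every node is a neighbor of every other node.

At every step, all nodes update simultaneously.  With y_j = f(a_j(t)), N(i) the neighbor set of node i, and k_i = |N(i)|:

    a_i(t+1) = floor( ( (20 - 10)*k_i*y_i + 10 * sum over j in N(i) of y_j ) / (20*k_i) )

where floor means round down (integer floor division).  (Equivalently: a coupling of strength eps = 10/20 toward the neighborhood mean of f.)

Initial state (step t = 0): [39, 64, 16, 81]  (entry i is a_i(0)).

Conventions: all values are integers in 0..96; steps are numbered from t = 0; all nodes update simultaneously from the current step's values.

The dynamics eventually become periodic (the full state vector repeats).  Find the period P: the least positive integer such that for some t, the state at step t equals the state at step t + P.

Answer: 5
Key observation: The state at step 17, [29, 55, 39, 39], reappears at step 22 — and no state repeats earlier — so the cycle the system enters has period 5.

Derivation:
t=0: [39, 64, 16, 81]
t=1: [48, 41, 58, 58]
t=2: [44, 37, 21, 21]
t=3: [63, 56, 73, 73]
t=4: [40, 66, 50, 50]
t=5: [52, 46, 62, 62]
t=6: [56, 50, 34, 34]
t=7: [69, 63, 47, 47]
t=8: [43, 37, 53, 53]
t=9: [62, 56, 72, 72]
t=10: [38, 64, 48, 48]
t=11: [46, 40, 56, 56]
t=12: [71, 65, 81, 81]
t=13: [49, 43, 59, 59]
t=14: [47, 41, 25, 25]
t=15: [42, 36, 20, 20]
t=16: [59, 53, 69, 69]
t=17: [29, 55, 39, 39]
t=18: [36, 62, 46, 46]
t=19: [40, 34, 50, 50]
t=20: [53, 47, 63, 63]
t=21: [59, 53, 37, 37]
t=22: [29, 55, 39, 39]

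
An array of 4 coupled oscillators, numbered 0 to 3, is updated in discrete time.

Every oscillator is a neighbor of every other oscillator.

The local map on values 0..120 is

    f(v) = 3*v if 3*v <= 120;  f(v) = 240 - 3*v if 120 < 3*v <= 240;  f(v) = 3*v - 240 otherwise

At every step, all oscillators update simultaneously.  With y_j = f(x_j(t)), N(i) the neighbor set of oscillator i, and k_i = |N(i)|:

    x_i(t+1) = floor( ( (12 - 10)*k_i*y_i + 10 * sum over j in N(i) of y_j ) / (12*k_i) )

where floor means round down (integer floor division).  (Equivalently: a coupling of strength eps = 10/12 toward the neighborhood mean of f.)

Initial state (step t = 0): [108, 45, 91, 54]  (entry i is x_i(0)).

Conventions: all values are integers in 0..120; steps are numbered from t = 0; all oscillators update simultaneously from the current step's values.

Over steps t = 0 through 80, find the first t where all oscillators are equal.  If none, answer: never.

Answer: 4
Key observation: Synchronization is absorbing here: once all oscillators are equal they stay equal, and step 4 is the first all-equal step.

Derivation:
t=0: [108, 45, 91, 54]  (not all equal)
t=1: [74, 71, 79, 74]  (not all equal)
t=2: [16, 15, 18, 16]  (not all equal)
t=3: [48, 49, 48, 48]  (not all equal)
t=4: [95, 95, 95, 95]  (all equal)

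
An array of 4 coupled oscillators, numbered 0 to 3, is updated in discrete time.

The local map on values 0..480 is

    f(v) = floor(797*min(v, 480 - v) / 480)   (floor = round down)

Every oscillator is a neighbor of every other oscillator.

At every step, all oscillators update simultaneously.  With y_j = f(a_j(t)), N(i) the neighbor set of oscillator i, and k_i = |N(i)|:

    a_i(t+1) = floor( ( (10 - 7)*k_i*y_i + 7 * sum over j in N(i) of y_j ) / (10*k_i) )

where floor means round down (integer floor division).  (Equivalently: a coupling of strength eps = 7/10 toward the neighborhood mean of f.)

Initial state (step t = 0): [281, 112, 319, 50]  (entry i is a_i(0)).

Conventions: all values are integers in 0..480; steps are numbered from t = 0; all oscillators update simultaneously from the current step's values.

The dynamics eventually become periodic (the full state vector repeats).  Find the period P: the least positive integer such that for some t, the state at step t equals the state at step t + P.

Simulating step by step:
t=0: [281, 112, 319, 50]
t=1: [223, 214, 219, 207]
t=2: [358, 357, 358, 356]
t=3: [203, 203, 203, 203]
t=4: [337, 337, 337, 337]
t=5: [237, 237, 237, 237]
t=6: [393, 393, 393, 393]
t=7: [144, 144, 144, 144]
t=8: [239, 239, 239, 239]
t=9: [396, 396, 396, 396]
t=10: [139, 139, 139, 139]
t=11: [230, 230, 230, 230]
t=12: [381, 381, 381, 381]
t=13: [164, 164, 164, 164]
t=14: [272, 272, 272, 272]
t=15: [345, 345, 345, 345]
t=16: [224, 224, 224, 224]
t=17: [371, 371, 371, 371]
t=18: [180, 180, 180, 180]
t=19: [298, 298, 298, 298]
t=20: [302, 302, 302, 302]
t=21: [295, 295, 295, 295]
t=22: [307, 307, 307, 307]
t=23: [287, 287, 287, 287]
t=24: [320, 320, 320, 320]
t=25: [265, 265, 265, 265]
t=26: [356, 356, 356, 356]
t=27: [205, 205, 205, 205]
t=28: [340, 340, 340, 340]
t=29: [232, 232, 232, 232]
t=30: [385, 385, 385, 385]
t=31: [157, 157, 157, 157]
t=32: [260, 260, 260, 260]
t=33: [365, 365, 365, 365]
t=34: [190, 190, 190, 190]
t=35: [315, 315, 315, 315]
t=36: [273, 273, 273, 273]
t=37: [343, 343, 343, 343]
t=38: [227, 227, 227, 227]
t=39: [376, 376, 376, 376]
t=40: [172, 172, 172, 172]
t=41: [285, 285, 285, 285]
t=42: [323, 323, 323, 323]
t=43: [260, 260, 260, 260]

Answer: 11
Key observation: The state at step 32, [260, 260, 260, 260], reappears at step 43 — and no state repeats earlier — so the cycle the system enters has period 11.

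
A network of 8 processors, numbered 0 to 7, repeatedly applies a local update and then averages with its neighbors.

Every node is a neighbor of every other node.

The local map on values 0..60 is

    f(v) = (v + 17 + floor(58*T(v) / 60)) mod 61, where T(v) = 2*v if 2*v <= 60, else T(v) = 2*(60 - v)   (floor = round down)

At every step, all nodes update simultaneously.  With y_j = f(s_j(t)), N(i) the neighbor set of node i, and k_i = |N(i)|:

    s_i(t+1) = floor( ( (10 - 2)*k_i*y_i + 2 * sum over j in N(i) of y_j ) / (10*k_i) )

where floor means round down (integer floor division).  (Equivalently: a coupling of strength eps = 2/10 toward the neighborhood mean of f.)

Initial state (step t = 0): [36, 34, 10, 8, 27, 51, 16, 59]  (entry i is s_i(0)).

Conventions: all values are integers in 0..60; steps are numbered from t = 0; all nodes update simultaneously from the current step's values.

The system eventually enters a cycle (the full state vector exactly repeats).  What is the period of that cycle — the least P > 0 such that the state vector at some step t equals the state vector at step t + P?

Answer: 2
Key observation: The state at step 11, [36, 36, 36, 36, 36, 36, 36, 36], reappears at step 13 — and no state repeats earlier — so the cycle the system enters has period 2.

Derivation:
t=0: [36, 34, 10, 8, 27, 51, 16, 59]
t=1: [36, 37, 42, 37, 33, 25, 8, 19]
t=2: [36, 36, 32, 36, 39, 29, 38, 16]
t=3: [37, 37, 40, 37, 34, 39, 35, 9]
t=4: [37, 37, 34, 37, 39, 35, 38, 41]
t=5: [36, 36, 39, 36, 35, 38, 36, 33]
t=6: [37, 37, 35, 37, 38, 36, 37, 40]
t=7: [36, 36, 38, 36, 36, 37, 36, 34]
t=8: [37, 37, 36, 37, 37, 37, 37, 39]
t=9: [36, 36, 37, 36, 36, 36, 36, 35]
t=10: [38, 38, 37, 38, 38, 38, 38, 38]
t=11: [36, 36, 36, 36, 36, 36, 36, 36]
t=12: [38, 38, 38, 38, 38, 38, 38, 38]
t=13: [36, 36, 36, 36, 36, 36, 36, 36]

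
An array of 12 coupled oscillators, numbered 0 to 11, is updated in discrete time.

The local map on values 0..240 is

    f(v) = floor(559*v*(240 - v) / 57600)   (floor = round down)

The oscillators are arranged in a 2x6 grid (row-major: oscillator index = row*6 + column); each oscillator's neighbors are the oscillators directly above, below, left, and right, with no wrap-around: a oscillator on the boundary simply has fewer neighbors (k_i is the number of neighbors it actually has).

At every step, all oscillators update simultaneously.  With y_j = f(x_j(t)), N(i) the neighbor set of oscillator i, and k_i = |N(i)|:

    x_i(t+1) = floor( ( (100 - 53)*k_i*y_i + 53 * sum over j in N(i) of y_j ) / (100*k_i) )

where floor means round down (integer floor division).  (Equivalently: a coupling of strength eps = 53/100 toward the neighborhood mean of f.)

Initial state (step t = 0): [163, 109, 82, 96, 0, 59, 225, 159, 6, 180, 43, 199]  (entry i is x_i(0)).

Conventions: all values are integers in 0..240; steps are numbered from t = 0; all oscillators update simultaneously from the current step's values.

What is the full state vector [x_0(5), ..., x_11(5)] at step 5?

Answer: [137, 137, 137, 137, 137, 137, 137, 137, 137, 137, 137, 137]

Derivation:
t=0: [163, 109, 82, 96, 0, 59, 225, 159, 6, 180, 43, 199]
t=1: [101, 130, 109, 103, 56, 69, 79, 90, 68, 89, 70, 86]
t=2: [133, 136, 133, 128, 111, 113, 128, 127, 123, 125, 117, 120]
t=3: [138, 137, 138, 138, 138, 138, 138, 138, 138, 139, 138, 139]
t=4: [136, 136, 136, 136, 136, 136, 136, 136, 136, 136, 136, 136]
t=5: [137, 137, 137, 137, 137, 137, 137, 137, 137, 137, 137, 137]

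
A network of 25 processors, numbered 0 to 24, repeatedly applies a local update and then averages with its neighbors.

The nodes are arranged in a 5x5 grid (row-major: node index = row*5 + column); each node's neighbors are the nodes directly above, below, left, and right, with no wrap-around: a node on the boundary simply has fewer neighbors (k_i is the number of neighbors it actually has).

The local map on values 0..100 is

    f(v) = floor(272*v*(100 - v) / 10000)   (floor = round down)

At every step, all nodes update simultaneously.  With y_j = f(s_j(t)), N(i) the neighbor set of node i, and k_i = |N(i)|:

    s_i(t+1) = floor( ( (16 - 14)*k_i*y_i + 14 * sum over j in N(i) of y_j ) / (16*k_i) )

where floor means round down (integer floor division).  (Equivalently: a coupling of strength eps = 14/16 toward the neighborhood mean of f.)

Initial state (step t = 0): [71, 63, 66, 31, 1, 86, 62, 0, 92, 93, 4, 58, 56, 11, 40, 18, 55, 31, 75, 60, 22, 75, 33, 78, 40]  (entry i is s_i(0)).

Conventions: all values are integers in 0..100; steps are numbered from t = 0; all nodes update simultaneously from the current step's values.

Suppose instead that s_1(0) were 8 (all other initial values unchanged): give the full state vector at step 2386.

Answer: [63, 63, 63, 62, 62, 63, 63, 63, 63, 62, 64, 63, 63, 63, 63, 64, 64, 64, 64, 63, 64, 64, 64, 64, 64]
Key observation: The state at step 7, [63, 63, 63, 63, 64, 62, 63, 63, 63, 63, 62, 62, 62, 62, 63, 62, 62, 62, 62, 62, 62, 62, 62, 62, 62], reappears at step 9: the system is in a cycle of period 2 from step 7 on.  Therefore the state at step 2386 equals the state at step 7 + ((2386 - 7) mod 2) = 8, which is [63, 63, 63, 62, 62, 63, 63, 63, 63, 62, 64, 63, 63, 63, 63, 64, 64, 64, 64, 63, 64, 64, 64, 64, 64].

Derivation:
t=0: [71, 8, 66, 31, 1, 86, 62, 0, 92, 93, 4, 58, 56, 11, 40, 18, 55, 31, 75, 60, 22, 75, 33, 78, 40]
t=1: [29, 55, 30, 31, 33, 41, 33, 46, 24, 27, 41, 53, 41, 47, 39, 40, 55, 60, 49, 60, 45, 56, 52, 57, 56]
t=2: [64, 58, 63, 55, 56, 60, 65, 58, 59, 57, 65, 64, 66, 61, 61, 66, 66, 66, 65, 65, 66, 67, 66, 66, 65]
t=3: [65, 62, 65, 65, 66, 61, 64, 62, 65, 65, 62, 61, 62, 62, 63, 61, 61, 61, 61, 61, 60, 60, 60, 61, 61]
t=4: [63, 61, 62, 61, 61, 62, 63, 62, 62, 61, 64, 63, 64, 63, 63, 64, 64, 64, 64, 63, 64, 64, 64, 64, 64]
t=5: [63, 63, 64, 64, 64, 62, 63, 63, 63, 63, 62, 62, 62, 62, 63, 62, 62, 62, 62, 62, 62, 62, 62, 62, 62]
t=6: [63, 62, 62, 62, 62, 63, 63, 63, 63, 62, 64, 63, 63, 63, 63, 64, 64, 64, 64, 63, 64, 64, 64, 64, 64]
t=7: [63, 63, 63, 63, 64, 62, 63, 63, 63, 63, 62, 62, 62, 62, 63, 62, 62, 62, 62, 62, 62, 62, 62, 62, 62]
t=8: [63, 63, 63, 62, 62, 63, 63, 63, 63, 62, 64, 63, 63, 63, 63, 64, 64, 64, 64, 63, 64, 64, 64, 64, 64]
t=9: [63, 63, 63, 63, 64, 62, 63, 63, 63, 63, 62, 62, 62, 62, 63, 62, 62, 62, 62, 62, 62, 62, 62, 62, 62]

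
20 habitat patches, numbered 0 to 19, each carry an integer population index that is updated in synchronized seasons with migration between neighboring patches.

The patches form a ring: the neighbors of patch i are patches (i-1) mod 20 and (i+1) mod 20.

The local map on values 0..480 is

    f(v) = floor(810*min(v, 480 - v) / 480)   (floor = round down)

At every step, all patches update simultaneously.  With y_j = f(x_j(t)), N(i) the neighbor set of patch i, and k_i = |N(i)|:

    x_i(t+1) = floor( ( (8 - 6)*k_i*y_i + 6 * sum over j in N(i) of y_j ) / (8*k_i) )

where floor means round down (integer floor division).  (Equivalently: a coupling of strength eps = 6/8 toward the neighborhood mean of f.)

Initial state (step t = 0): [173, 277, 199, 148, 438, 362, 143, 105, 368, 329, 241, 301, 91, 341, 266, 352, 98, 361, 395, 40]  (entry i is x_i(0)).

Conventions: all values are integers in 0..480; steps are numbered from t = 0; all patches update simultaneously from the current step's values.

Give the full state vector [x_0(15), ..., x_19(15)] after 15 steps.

Simulating step by step:
t=0: [173, 277, 199, 148, 438, 362, 143, 105, 368, 329, 241, 301, 91, 341, 266, 352, 98, 361, 395, 40]
t=1: [226, 320, 305, 214, 185, 166, 201, 205, 208, 285, 309, 284, 239, 251, 259, 251, 197, 165, 135, 179]
t=2: [309, 321, 310, 317, 318, 314, 319, 345, 340, 321, 319, 341, 369, 387, 382, 360, 332, 279, 274, 303]
t=3: [284, 282, 275, 278, 276, 274, 257, 246, 244, 257, 256, 230, 193, 171, 175, 205, 265, 308, 325, 312]
t=4: [313, 336, 339, 343, 343, 356, 371, 388, 388, 385, 381, 360, 334, 304, 311, 332, 328, 306, 280, 292]
t=5: [280, 255, 237, 233, 222, 207, 182, 165, 156, 160, 177, 205, 248, 273, 276, 265, 267, 295, 313, 311]
t=6: [333, 370, 389, 388, 371, 342, 311, 283, 271, 277, 305, 344, 358, 362, 352, 354, 342, 318, 294, 303]
t=7: [243, 196, 165, 164, 190, 233, 282, 321, 340, 328, 287, 244, 211, 207, 208, 221, 239, 272, 292, 284]
t=8: [347, 336, 296, 293, 330, 343, 331, 280, 255, 274, 326, 354, 369, 352, 358, 375, 371, 357, 334, 351]
t=9: [228, 261, 286, 289, 268, 246, 275, 320, 351, 326, 274, 220, 207, 201, 198, 189, 189, 212, 220, 230]
t=10: [379, 358, 340, 337, 357, 361, 335, 278, 252, 276, 323, 353, 353, 340, 329, 324, 332, 347, 372, 380]
t=11: [182, 203, 226, 226, 217, 219, 263, 320, 352, 329, 275, 232, 222, 234, 250, 254, 244, 217, 192, 174]
t=12: [314, 343, 366, 375, 372, 366, 331, 285, 250, 273, 328, 367, 387, 384, 387, 390, 379, 362, 328, 309]
t=13: [264, 234, 201, 184, 183, 210, 258, 321, 351, 328, 266, 202, 171, 157, 156, 160, 173, 209, 246, 273]
t=14: [369, 362, 348, 320, 326, 344, 326, 288, 250, 280, 313, 328, 298, 272, 266, 275, 306, 344, 361, 371]
t=15: [190, 203, 231, 247, 251, 251, 272, 323, 344, 335, 292, 284, 304, 338, 351, 331, 288, 242, 204, 190]

Answer: [190, 203, 231, 247, 251, 251, 272, 323, 344, 335, 292, 284, 304, 338, 351, 331, 288, 242, 204, 190]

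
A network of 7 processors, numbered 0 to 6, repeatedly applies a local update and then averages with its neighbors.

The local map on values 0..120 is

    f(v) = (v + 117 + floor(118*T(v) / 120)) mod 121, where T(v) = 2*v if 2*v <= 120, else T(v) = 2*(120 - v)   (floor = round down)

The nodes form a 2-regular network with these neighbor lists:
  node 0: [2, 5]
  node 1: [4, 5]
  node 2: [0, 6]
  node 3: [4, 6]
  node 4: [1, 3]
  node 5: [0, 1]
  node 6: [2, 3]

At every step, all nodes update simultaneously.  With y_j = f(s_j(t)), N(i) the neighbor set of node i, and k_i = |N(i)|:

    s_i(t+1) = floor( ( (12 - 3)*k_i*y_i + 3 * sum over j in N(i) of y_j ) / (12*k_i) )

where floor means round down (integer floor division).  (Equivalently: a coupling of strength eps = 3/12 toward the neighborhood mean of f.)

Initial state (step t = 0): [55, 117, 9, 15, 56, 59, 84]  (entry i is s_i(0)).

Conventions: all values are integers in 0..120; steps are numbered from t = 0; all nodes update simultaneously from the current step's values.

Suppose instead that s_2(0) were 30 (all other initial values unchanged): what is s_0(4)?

Simulating step by step:
t=0: [55, 117, 30, 15, 56, 59, 84]
t=1: [45, 99, 72, 38, 50, 57, 37]
t=2: [16, 19, 44, 97, 32, 35, 97]
t=3: [45, 62, 11, 26, 76, 86, 15]
t=4: [12, 46, 27, 64, 43, 27, 42]

Answer: s_0(4) = 12
Key observation: This trace re-runs the system from the modified initial state.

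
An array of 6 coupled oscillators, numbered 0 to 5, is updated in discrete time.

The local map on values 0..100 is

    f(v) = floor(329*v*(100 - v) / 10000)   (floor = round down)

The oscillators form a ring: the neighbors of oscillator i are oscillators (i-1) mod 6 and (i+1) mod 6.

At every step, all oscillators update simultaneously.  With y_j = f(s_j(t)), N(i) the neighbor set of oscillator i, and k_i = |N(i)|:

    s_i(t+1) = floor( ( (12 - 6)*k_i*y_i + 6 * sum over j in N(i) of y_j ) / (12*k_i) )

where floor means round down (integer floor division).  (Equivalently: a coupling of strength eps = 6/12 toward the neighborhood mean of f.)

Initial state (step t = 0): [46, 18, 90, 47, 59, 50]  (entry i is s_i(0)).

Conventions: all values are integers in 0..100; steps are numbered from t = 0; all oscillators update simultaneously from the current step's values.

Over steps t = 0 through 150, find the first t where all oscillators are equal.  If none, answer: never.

Answer: 21
Key observation: Synchronization is absorbing here: once all oscillators are equal they stay equal, and step 21 is the first all-equal step.

Derivation:
t=0: [46, 18, 90, 47, 59, 50]  (not all equal)
t=1: [73, 51, 46, 67, 80, 81]  (not all equal)
t=2: [65, 77, 79, 69, 56, 54]  (not all equal)
t=3: [71, 61, 59, 68, 78, 79]  (not all equal)
t=4: [66, 75, 76, 69, 59, 57]  (not all equal)
t=5: [71, 63, 62, 69, 77, 78]  (not all equal)
t=6: [66, 74, 75, 68, 60, 59]  (not all equal)
t=7: [72, 65, 64, 70, 76, 77]  (not all equal)
t=8: [66, 72, 73, 68, 61, 60]  (not all equal)
t=9: [72, 67, 66, 71, 76, 76]  (not all equal)
t=10: [66, 70, 71, 66, 61, 61]  (not all equal)
t=11: [73, 69, 69, 72, 76, 76]  (not all equal)
t=12: [64, 68, 69, 65, 61, 61]  (not all equal)
t=13: [74, 71, 71, 74, 77, 77]  (not all equal)
t=14: [62, 66, 66, 62, 59, 59]  (not all equal)
t=15: [76, 74, 74, 76, 78, 78]  (not all equal)
t=16: [59, 62, 62, 59, 57, 57]  (not all equal)
t=17: [78, 77, 77, 78, 79, 79]  (not all equal)
t=18: [56, 57, 57, 56, 54, 54]  (not all equal)
t=19: [80, 80, 80, 80, 81, 81]  (not all equal)
t=20: [51, 52, 52, 51, 50, 50]  (not all equal)
t=21: [82, 82, 82, 82, 82, 82]  (all equal)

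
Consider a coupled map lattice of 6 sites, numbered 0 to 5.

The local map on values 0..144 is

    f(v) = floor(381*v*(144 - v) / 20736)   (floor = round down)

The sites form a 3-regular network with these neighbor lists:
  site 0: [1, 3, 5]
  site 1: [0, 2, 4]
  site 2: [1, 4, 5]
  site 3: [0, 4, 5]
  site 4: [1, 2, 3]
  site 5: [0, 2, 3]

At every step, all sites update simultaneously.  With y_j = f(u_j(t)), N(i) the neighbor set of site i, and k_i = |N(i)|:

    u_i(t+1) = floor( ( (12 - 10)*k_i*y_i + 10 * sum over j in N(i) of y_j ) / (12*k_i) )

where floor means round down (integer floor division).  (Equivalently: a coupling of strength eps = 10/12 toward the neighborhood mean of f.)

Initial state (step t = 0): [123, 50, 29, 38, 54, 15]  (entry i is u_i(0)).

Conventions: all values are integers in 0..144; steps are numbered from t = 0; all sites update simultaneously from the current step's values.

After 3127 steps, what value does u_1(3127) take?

Answer: u_1(3127) = 89
Key observation: The state at step 7, [89, 89, 89, 89, 89, 89], reappears at step 8: the system is in a cycle of period 1 from step 7 on.  Therefore the state at step 3127 equals the state at step 7 + ((3127 - 7) mod 1) = 7, which is [89, 89, 89, 89, 89, 89].

Derivation:
t=0: [123, 50, 29, 38, 54, 15]
t=1: [62, 69, 68, 59, 76, 56]
t=2: [92, 93, 93, 92, 93, 92]
t=3: [87, 87, 87, 87, 87, 87]
t=4: [91, 91, 91, 91, 91, 91]
t=5: [88, 88, 88, 88, 88, 88]
t=6: [90, 90, 90, 90, 90, 90]
t=7: [89, 89, 89, 89, 89, 89]
t=8: [89, 89, 89, 89, 89, 89]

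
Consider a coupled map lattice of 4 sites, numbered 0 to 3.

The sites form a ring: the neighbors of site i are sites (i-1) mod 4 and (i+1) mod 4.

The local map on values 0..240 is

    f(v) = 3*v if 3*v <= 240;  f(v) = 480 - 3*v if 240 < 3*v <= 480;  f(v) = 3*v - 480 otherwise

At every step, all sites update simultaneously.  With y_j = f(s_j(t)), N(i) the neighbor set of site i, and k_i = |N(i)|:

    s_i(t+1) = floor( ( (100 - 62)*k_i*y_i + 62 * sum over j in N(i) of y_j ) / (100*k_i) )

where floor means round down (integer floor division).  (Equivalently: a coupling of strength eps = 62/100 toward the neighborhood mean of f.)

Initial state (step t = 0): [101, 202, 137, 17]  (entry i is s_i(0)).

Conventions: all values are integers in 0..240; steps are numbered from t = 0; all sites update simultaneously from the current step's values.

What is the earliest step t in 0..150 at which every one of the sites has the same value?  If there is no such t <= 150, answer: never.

Answer: 14
Key observation: Synchronization is absorbing here: once all sites are equal they stay equal, and step 14 is the first all-equal step.

Derivation:
t=0: [101, 202, 137, 17]  (not all equal)
t=1: [122, 124, 81, 95]  (not all equal)
t=2: [137, 149, 183, 182]  (not all equal)
t=3: [56, 55, 56, 67]  (not all equal)
t=4: [177, 166, 177, 180]  (not all equal)
t=5: [43, 38, 43, 54]  (not all equal)
t=6: [134, 123, 134, 141]  (not all equal)
t=7: [81, 90, 81, 70]  (not all equal)
t=8: [220, 226, 220, 226]  (not all equal)
t=9: [191, 186, 191, 186]  (not all equal)
t=10: [83, 87, 83, 87]  (not all equal)
t=11: [223, 226, 223, 226]  (not all equal)
t=12: [194, 192, 194, 192]  (not all equal)
t=13: [98, 99, 98, 99]  (not all equal)
t=14: [184, 184, 184, 184]  (all equal)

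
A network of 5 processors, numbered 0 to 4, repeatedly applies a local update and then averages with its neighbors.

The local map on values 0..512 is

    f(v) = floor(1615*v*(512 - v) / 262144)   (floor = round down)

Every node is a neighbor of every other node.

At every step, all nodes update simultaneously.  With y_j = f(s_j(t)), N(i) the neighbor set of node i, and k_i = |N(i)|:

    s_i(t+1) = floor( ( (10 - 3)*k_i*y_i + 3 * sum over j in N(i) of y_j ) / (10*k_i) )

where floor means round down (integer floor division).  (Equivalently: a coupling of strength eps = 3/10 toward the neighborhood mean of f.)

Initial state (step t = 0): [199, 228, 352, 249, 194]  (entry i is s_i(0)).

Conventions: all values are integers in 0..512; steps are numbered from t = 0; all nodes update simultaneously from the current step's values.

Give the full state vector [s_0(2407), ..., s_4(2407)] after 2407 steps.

Simulating step by step:
t=0: [199, 228, 352, 249, 194]
t=1: [382, 392, 359, 395, 380]
t=2: [305, 295, 325, 291, 307]
t=3: [387, 391, 379, 392, 387]
t=4: [297, 293, 305, 292, 297]
t=5: [392, 394, 389, 394, 392]
t=6: [288, 287, 292, 287, 288]
t=7: [396, 396, 395, 396, 396]
t=8: [282, 282, 283, 282, 282]
t=9: [399, 399, 399, 399, 399]
t=10: [277, 277, 277, 277, 277]
t=11: [401, 401, 401, 401, 401]
t=12: [274, 274, 274, 274, 274]
t=13: [401, 401, 401, 401, 401]

Answer: [401, 401, 401, 401, 401]
Key observation: The state at step 11, [401, 401, 401, 401, 401], reappears at step 13: the system is in a cycle of period 2 from step 11 on.  Therefore the state at step 2407 equals the state at step 11 + ((2407 - 11) mod 2) = 11, which is [401, 401, 401, 401, 401].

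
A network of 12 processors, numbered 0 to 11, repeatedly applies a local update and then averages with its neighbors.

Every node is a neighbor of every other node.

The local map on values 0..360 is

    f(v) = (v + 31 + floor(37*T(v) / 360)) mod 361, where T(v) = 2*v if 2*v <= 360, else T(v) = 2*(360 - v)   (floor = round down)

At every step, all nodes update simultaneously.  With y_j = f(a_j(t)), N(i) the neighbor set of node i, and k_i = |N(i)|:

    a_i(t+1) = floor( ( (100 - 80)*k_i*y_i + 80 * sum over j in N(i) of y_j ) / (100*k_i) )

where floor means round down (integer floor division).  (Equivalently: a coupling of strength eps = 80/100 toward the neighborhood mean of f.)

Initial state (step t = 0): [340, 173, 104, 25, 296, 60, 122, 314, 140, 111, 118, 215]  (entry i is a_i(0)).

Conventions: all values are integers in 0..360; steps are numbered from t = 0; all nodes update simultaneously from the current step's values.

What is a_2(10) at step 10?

Answer: a_2(10) = 266

Derivation:
t=0: [340, 173, 104, 25, 296, 60, 122, 314, 140, 111, 118, 215]
t=1: [165, 194, 183, 171, 207, 177, 186, 209, 189, 184, 186, 199]
t=2: [249, 253, 252, 250, 254, 251, 252, 255, 252, 252, 252, 253]
t=3: [304, 304, 304, 304, 304, 304, 304, 305, 304, 304, 304, 304]
t=4: [346, 346, 346, 346, 346, 346, 346, 346, 346, 346, 346, 346]
t=5: [18, 18, 18, 18, 18, 18, 18, 18, 18, 18, 18, 18]
t=6: [52, 52, 52, 52, 52, 52, 52, 52, 52, 52, 52, 52]
t=7: [93, 93, 93, 93, 93, 93, 93, 93, 93, 93, 93, 93]
t=8: [143, 143, 143, 143, 143, 143, 143, 143, 143, 143, 143, 143]
t=9: [203, 203, 203, 203, 203, 203, 203, 203, 203, 203, 203, 203]
t=10: [266, 266, 266, 266, 266, 266, 266, 266, 266, 266, 266, 266]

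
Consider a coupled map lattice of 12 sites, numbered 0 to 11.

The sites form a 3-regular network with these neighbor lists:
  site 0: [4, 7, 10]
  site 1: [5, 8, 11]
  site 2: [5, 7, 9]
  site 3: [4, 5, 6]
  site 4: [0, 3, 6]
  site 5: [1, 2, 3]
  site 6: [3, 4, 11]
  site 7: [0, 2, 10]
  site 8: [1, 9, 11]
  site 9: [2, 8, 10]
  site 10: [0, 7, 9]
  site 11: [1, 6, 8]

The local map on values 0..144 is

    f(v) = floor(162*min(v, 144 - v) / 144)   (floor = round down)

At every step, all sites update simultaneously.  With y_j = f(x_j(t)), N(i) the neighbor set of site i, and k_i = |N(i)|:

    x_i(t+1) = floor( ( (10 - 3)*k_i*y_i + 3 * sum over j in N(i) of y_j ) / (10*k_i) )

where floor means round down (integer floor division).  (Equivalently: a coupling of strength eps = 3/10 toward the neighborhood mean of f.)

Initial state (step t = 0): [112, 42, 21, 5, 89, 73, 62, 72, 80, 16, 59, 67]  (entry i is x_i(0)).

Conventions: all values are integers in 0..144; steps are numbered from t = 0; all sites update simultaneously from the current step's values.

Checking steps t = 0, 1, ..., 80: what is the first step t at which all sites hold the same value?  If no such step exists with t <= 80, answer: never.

Answer: never
Key observation: The state at step 9 reappears at step 11 — the system is in a cycle of period 2 from step 9 on.  No step 0..11 is synchronized, and the cycle repeats forever, so no step up to 80 (or ever) has all sites equal.

Derivation:
t=0: [112, 42, 21, 5, 89, 73, 62, 72, 80, 16, 59, 67]  (not all equal)
t=1: [46, 55, 33, 24, 53, 62, 62, 69, 64, 28, 59, 71]  (not all equal)
t=2: [55, 64, 43, 38, 56, 60, 64, 69, 67, 39, 62, 75]  (not all equal)
t=3: [63, 72, 52, 49, 61, 63, 68, 71, 71, 49, 66, 75]  (not all equal)
t=4: [71, 79, 61, 59, 67, 68, 73, 75, 76, 59, 72, 77]  (not all equal)
t=5: [78, 73, 69, 69, 74, 73, 76, 76, 74, 68, 78, 75]  (not all equal)
t=6: [74, 78, 77, 77, 77, 78, 76, 75, 77, 76, 74, 77]  (not all equal)
t=7: [77, 74, 75, 75, 75, 74, 75, 77, 75, 76, 77, 75]  (not all equal)
t=8: [75, 77, 76, 77, 76, 77, 77, 75, 77, 76, 75, 77]  (not all equal)
t=9: [76, 75, 76, 75, 75, 75, 75, 76, 75, 76, 76, 75]  (not all equal)
t=10: [76, 77, 76, 77, 76, 76, 77, 76, 76, 76, 76, 77]  (not all equal)
t=11: [76, 75, 76, 75, 75, 75, 75, 76, 75, 76, 76, 75]  (not all equal)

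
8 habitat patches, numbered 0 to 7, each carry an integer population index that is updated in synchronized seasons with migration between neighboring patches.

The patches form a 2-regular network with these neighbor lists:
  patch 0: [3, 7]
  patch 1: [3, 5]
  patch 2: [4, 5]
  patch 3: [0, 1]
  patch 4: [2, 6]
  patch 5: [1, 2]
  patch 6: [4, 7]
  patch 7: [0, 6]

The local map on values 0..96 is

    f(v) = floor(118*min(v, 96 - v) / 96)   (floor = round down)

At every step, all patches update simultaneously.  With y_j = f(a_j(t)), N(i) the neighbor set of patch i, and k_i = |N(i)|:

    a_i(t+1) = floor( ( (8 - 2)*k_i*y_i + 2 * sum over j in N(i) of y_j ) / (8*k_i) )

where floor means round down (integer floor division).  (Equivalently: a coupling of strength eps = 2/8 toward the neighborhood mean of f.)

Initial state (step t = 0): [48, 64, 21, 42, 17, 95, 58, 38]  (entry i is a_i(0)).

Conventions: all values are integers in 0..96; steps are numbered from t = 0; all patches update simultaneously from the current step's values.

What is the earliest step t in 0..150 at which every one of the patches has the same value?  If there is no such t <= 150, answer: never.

Simulating step by step:
t=0: [48, 64, 21, 42, 17, 95, 58, 38]  (not all equal)
t=1: [56, 35, 21, 50, 23, 8, 42, 47]  (not all equal)
t=2: [50, 40, 23, 53, 30, 15, 48, 55]  (not all equal)
t=3: [54, 45, 27, 52, 37, 23, 55, 51]  (not all equal)
t=4: [51, 51, 33, 53, 44, 32, 50, 53]  (not all equal)
t=5: [54, 52, 41, 52, 52, 41, 55, 52]  (not all equal)
t=6: [51, 53, 50, 53, 53, 50, 51, 53]  (not all equal)
t=7: [54, 52, 55, 52, 52, 55, 54, 52]  (not all equal)
t=8: [51, 53, 50, 53, 53, 50, 51, 53]  (not all equal)

Answer: never
Key observation: The state at step 6 reappears at step 8 — the system is in a cycle of period 2 from step 6 on.  No step 0..8 is synchronized, and the cycle repeats forever, so no step up to 150 (or ever) has all patches equal.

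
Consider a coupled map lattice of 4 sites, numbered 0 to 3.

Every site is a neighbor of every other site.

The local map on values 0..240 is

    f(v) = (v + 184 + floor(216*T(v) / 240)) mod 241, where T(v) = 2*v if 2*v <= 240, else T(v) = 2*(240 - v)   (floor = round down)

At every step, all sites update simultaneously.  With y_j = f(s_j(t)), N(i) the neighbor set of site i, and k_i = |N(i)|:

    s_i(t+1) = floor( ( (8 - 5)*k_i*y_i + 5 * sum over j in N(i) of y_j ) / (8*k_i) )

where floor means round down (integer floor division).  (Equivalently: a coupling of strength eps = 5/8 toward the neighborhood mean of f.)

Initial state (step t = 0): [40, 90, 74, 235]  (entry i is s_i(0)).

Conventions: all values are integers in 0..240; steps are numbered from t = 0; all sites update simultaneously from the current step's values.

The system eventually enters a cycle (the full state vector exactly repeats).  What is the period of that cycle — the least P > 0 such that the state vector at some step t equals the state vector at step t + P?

Answer: 2
Key observation: The state at step 16, [207, 207, 207, 207], reappears at step 18 — and no state repeats earlier — so the cycle the system enters has period 2.

Derivation:
t=0: [40, 90, 74, 235]
t=1: [131, 154, 147, 153]
t=2: [18, 15, 16, 15]
t=3: [229, 228, 228, 228]
t=4: [191, 191, 191, 191]
t=5: [222, 222, 222, 222]
t=6: [197, 197, 197, 197]
t=7: [217, 217, 217, 217]
t=8: [201, 201, 201, 201]
t=9: [214, 214, 214, 214]
t=10: [203, 203, 203, 203]
t=11: [212, 212, 212, 212]
t=12: [205, 205, 205, 205]
t=13: [211, 211, 211, 211]
t=14: [206, 206, 206, 206]
t=15: [210, 210, 210, 210]
t=16: [207, 207, 207, 207]
t=17: [209, 209, 209, 209]
t=18: [207, 207, 207, 207]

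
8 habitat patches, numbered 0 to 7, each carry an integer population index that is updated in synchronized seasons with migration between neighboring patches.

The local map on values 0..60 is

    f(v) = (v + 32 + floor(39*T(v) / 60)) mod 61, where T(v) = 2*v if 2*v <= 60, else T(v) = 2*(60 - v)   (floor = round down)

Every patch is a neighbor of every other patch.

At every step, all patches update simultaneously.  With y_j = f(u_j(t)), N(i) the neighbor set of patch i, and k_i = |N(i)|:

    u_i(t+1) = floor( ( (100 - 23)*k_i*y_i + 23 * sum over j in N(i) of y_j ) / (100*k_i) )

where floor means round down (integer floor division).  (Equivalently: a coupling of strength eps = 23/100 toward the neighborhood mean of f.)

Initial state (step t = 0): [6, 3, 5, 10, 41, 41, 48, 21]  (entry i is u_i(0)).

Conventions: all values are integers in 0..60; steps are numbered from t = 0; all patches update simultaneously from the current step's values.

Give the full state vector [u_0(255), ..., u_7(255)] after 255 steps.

Answer: [37, 37, 37, 37, 37, 37, 37, 37]
Key observation: The state at step 4, [37, 37, 37, 37, 37, 37, 37, 37], reappears at step 5: the system is in a cycle of period 1 from step 4 on.  Therefore the state at step 255 equals the state at step 4 + ((255 - 4) mod 1) = 4, which is [37, 37, 37, 37, 37, 37, 37, 37].

Derivation:
t=0: [6, 3, 5, 10, 41, 41, 48, 21]
t=1: [43, 38, 41, 50, 36, 36, 35, 24]
t=2: [35, 36, 35, 34, 37, 37, 37, 28]
t=3: [37, 37, 37, 37, 37, 37, 37, 35]
t=4: [37, 37, 37, 37, 37, 37, 37, 37]
t=5: [37, 37, 37, 37, 37, 37, 37, 37]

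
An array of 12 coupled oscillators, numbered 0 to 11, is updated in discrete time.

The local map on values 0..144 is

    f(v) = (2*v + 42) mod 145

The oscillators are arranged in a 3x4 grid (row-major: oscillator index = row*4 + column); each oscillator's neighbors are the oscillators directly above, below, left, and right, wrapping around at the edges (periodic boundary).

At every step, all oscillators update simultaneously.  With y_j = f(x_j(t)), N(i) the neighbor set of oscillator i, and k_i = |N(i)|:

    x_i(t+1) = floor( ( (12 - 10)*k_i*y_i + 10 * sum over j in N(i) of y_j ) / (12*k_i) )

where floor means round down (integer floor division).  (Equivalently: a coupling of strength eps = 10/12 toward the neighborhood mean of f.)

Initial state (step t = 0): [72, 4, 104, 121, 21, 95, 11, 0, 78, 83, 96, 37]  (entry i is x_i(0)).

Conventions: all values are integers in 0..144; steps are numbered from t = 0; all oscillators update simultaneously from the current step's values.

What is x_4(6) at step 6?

Simulating step by step:
t=0: [72, 4, 104, 121, 21, 95, 11, 0, 78, 83, 96, 37]
t=1: [74, 70, 88, 86, 60, 68, 77, 90, 72, 68, 87, 86]
t=2: [41, 44, 59, 66, 43, 34, 61, 55, 41, 43, 58, 65]
t=3: [106, 100, 42, 40, 97, 102, 33, 43, 105, 99, 41, 40]
t=4: [105, 105, 114, 121, 107, 98, 117, 113, 104, 105, 114, 120]
t=5: [114, 107, 125, 125, 107, 110, 118, 128, 113, 107, 125, 125]
t=6: [93, 92, 52, 28, 96, 116, 49, 53, 93, 92, 52, 28]

Answer: x_4(6) = 96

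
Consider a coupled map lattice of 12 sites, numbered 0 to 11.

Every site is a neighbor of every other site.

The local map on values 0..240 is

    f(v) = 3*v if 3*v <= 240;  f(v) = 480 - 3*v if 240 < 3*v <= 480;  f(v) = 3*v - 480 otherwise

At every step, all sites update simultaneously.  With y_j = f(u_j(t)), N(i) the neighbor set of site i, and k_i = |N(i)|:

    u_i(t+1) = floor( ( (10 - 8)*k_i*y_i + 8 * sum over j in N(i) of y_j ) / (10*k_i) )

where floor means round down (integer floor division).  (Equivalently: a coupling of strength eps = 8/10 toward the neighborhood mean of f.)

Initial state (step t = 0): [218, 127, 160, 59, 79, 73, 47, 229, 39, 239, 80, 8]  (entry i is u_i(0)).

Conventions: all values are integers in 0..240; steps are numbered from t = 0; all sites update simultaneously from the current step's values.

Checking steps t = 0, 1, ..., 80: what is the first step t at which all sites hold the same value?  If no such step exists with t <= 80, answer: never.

Answer: 5
Key observation: Synchronization is absorbing here: once all sites are equal they stay equal, and step 5 is the first all-equal step.

Derivation:
t=0: [218, 127, 160, 59, 79, 73, 47, 229, 39, 239, 80, 8]  (not all equal)
t=1: [158, 148, 136, 158, 166, 164, 154, 162, 151, 166, 166, 139]  (not all equal)
t=2: [22, 26, 30, 22, 24, 23, 24, 22, 25, 24, 24, 29]  (not all equal)
t=3: [72, 74, 75, 72, 73, 73, 73, 72, 73, 73, 73, 75]  (not all equal)
t=4: [219, 219, 220, 219, 219, 219, 219, 219, 219, 219, 219, 220]  (not all equal)
t=5: [177, 177, 177, 177, 177, 177, 177, 177, 177, 177, 177, 177]  (all equal)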